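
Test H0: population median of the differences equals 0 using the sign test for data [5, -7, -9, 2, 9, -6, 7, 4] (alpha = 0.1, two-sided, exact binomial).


Step 1: Discard zero differences. Original n = 8; n_eff = number of nonzero differences = 8.
Nonzero differences (with sign): +5, -7, -9, +2, +9, -6, +7, +4
Step 2: Count signs: positive = 5, negative = 3.
Step 3: Under H0: P(positive) = 0.5, so the number of positives S ~ Bin(8, 0.5).
Step 4: Two-sided exact p-value = sum of Bin(8,0.5) probabilities at or below the observed probability = 0.726562.
Step 5: alpha = 0.1. fail to reject H0.

n_eff = 8, pos = 5, neg = 3, p = 0.726562, fail to reject H0.


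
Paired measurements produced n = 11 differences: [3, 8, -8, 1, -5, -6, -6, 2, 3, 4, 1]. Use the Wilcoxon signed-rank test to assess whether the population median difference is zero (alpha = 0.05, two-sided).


Step 1: Drop any zero differences (none here) and take |d_i|.
|d| = [3, 8, 8, 1, 5, 6, 6, 2, 3, 4, 1]
Step 2: Midrank |d_i| (ties get averaged ranks).
ranks: |3|->4.5, |8|->10.5, |8|->10.5, |1|->1.5, |5|->7, |6|->8.5, |6|->8.5, |2|->3, |3|->4.5, |4|->6, |1|->1.5
Step 3: Attach original signs; sum ranks with positive sign and with negative sign.
W+ = 4.5 + 10.5 + 1.5 + 3 + 4.5 + 6 + 1.5 = 31.5
W- = 10.5 + 7 + 8.5 + 8.5 = 34.5
(Check: W+ + W- = 66 should equal n(n+1)/2 = 66.)
Step 4: Test statistic W = min(W+, W-) = 31.5.
Step 5: Ties in |d|, so use the tie-corrected normal approximation.
        E[W] = n(n+1)/4 = 11*12/4 = 33.
        Tie groups: |d|=1 (t=2), |d|=3 (t=2), |d|=6 (t=2), |d|=8 (t=2); sum(t^3 - t) = 24.
        Var[W] = n(n+1)(2n+1)/24 - sum(t^3-t)/48 = 3036/24 - 24/48 = 126.
        z = (W - E[W]) / sqrt(Var[W]) = (31.5 - 33) / 11.2250 = -0.1336.
        Two-sided p = 2*Phi(z) = 0.893695.
Step 6: alpha = 0.05. fail to reject H0.

W+ = 31.5, W- = 34.5, W = min = 31.5, p = 0.893695, fail to reject H0.


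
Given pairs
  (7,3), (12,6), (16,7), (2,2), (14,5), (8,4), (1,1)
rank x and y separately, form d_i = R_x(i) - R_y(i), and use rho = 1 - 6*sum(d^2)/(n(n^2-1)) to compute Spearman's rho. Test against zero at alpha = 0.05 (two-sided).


Step 1: Rank x and y separately (midranks; no ties here).
rank(x): 7->3, 12->5, 16->7, 2->2, 14->6, 8->4, 1->1
rank(y): 3->3, 6->6, 7->7, 2->2, 5->5, 4->4, 1->1
Step 2: d_i = R_x(i) - R_y(i); compute d_i^2.
  (3-3)^2=0, (5-6)^2=1, (7-7)^2=0, (2-2)^2=0, (6-5)^2=1, (4-4)^2=0, (1-1)^2=0
sum(d^2) = 2.
Step 3: rho = 1 - 6*2 / (7*(7^2 - 1)) = 1 - 12/336 = 0.964286.
Step 4: Under H0, t = rho * sqrt((n-2)/(1-rho^2)) = 8.1408 ~ t(5).
Step 5: Two-sided p-value from the t-distribution with 5 df = 0.000454.
Step 6: alpha = 0.05. reject H0.

rho = 0.9643, p = 0.000454, reject H0 at alpha = 0.05.


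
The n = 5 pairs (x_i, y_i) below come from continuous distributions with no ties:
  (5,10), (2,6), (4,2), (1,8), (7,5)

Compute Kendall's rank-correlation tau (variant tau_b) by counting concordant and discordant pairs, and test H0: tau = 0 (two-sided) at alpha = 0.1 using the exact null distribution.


Step 1: Enumerate the 10 unordered pairs (i,j) with i<j and classify each by sign(x_j-x_i) * sign(y_j-y_i).
  (1,2):dx=-3,dy=-4->C; (1,3):dx=-1,dy=-8->C; (1,4):dx=-4,dy=-2->C; (1,5):dx=+2,dy=-5->D
  (2,3):dx=+2,dy=-4->D; (2,4):dx=-1,dy=+2->D; (2,5):dx=+5,dy=-1->D; (3,4):dx=-3,dy=+6->D
  (3,5):dx=+3,dy=+3->C; (4,5):dx=+6,dy=-3->D
Step 2: C = 4, D = 6, total pairs = 10.
Step 3: tau = (C - D)/(n(n-1)/2) = (4 - 6)/10 = -0.200000.
Step 4: Exact two-sided p-value (enumerate n! = 120 permutations of y under H0): p = 0.816667.
Step 5: alpha = 0.1. fail to reject H0.

tau_b = -0.2000 (C=4, D=6), p = 0.816667, fail to reject H0.


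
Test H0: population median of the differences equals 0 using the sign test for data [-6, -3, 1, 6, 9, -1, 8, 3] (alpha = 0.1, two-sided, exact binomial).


Step 1: Discard zero differences. Original n = 8; n_eff = number of nonzero differences = 8.
Nonzero differences (with sign): -6, -3, +1, +6, +9, -1, +8, +3
Step 2: Count signs: positive = 5, negative = 3.
Step 3: Under H0: P(positive) = 0.5, so the number of positives S ~ Bin(8, 0.5).
Step 4: Two-sided exact p-value = sum of Bin(8,0.5) probabilities at or below the observed probability = 0.726562.
Step 5: alpha = 0.1. fail to reject H0.

n_eff = 8, pos = 5, neg = 3, p = 0.726562, fail to reject H0.


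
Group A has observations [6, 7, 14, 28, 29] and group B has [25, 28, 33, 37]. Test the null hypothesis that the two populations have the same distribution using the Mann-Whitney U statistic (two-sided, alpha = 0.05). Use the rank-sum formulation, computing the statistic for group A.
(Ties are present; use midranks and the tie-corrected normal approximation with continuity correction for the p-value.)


Step 1: Combine and sort all 9 observations; assign midranks.
sorted (value, group): (6,X), (7,X), (14,X), (25,Y), (28,X), (28,Y), (29,X), (33,Y), (37,Y)
ranks: 6->1, 7->2, 14->3, 25->4, 28->5.5, 28->5.5, 29->7, 33->8, 37->9
Step 2: Rank sum for X: R1 = 1 + 2 + 3 + 5.5 + 7 = 18.5.
Step 3: U_X = R1 - n1(n1+1)/2 = 18.5 - 5*6/2 = 18.5 - 15 = 3.5.
       U_Y = n1*n2 - U_X = 20 - 3.5 = 16.5.
Step 4: Ties are present, so use the tie-corrected normal approximation (with continuity correction) for the p-value.
Step 5: p-value = 0.139983; compare to alpha = 0.05. fail to reject H0.

U_X = 3.5, p = 0.139983, fail to reject H0 at alpha = 0.05.


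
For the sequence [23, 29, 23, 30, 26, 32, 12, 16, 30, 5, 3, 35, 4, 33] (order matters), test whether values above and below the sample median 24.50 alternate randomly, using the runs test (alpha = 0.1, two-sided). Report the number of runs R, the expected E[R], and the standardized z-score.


Step 1: Compute median = 24.50; label A = above, B = below.
Labels in order: BABAAABBABBABA  (n_A = 7, n_B = 7)
Step 2: Count runs R = 10.
Step 3: Under H0 (random ordering), E[R] = 2*n_A*n_B/(n_A+n_B) + 1 = 2*7*7/14 + 1 = 8.0000.
        Var[R] = 2*n_A*n_B*(2*n_A*n_B - n_A - n_B) / ((n_A+n_B)^2 * (n_A+n_B-1)) = 8232/2548 = 3.2308.
        SD[R] = 1.7974.
Step 4: Continuity-corrected z = (R - 0.5 - E[R]) / SD[R] = (10 - 0.5 - 8.0000) / 1.7974 = 0.8345.
Step 5: Two-sided p-value via normal approximation = 2*(1 - Phi(|z|)) = 0.403986.
Step 6: alpha = 0.1. fail to reject H0.

R = 10, z = 0.8345, p = 0.403986, fail to reject H0.


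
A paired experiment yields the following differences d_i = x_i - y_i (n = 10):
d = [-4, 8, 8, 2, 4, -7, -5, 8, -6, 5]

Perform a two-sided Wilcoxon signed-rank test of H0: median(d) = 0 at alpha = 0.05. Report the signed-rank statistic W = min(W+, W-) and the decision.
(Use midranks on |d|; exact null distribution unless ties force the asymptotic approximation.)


Step 1: Drop any zero differences (none here) and take |d_i|.
|d| = [4, 8, 8, 2, 4, 7, 5, 8, 6, 5]
Step 2: Midrank |d_i| (ties get averaged ranks).
ranks: |4|->2.5, |8|->9, |8|->9, |2|->1, |4|->2.5, |7|->7, |5|->4.5, |8|->9, |6|->6, |5|->4.5
Step 3: Attach original signs; sum ranks with positive sign and with negative sign.
W+ = 9 + 9 + 1 + 2.5 + 9 + 4.5 = 35
W- = 2.5 + 7 + 4.5 + 6 = 20
(Check: W+ + W- = 55 should equal n(n+1)/2 = 55.)
Step 4: Test statistic W = min(W+, W-) = 20.
Step 5: Ties in |d|, so use the tie-corrected normal approximation.
        E[W] = n(n+1)/4 = 10*11/4 = 27.5.
        Tie groups: |d|=4 (t=2), |d|=5 (t=2), |d|=8 (t=3); sum(t^3 - t) = 36.
        Var[W] = n(n+1)(2n+1)/24 - sum(t^3-t)/48 = 2310/24 - 36/48 = 95.5.
        z = (W - E[W]) / sqrt(Var[W]) = (20 - 27.5) / 9.7724 = -0.7675.
        Two-sided p = 2*Phi(z) = 0.442804.
Step 6: alpha = 0.05. fail to reject H0.

W+ = 35, W- = 20, W = min = 20, p = 0.442804, fail to reject H0.


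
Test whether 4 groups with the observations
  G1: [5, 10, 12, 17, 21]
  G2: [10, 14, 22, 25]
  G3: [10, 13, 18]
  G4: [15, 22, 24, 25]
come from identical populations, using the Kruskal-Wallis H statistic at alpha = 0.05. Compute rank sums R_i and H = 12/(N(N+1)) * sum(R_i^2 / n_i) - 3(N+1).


Step 1: Combine all N = 16 observations and assign midranks.
sorted (value, group, rank): (5,G1,1), (10,G1,3), (10,G2,3), (10,G3,3), (12,G1,5), (13,G3,6), (14,G2,7), (15,G4,8), (17,G1,9), (18,G3,10), (21,G1,11), (22,G2,12.5), (22,G4,12.5), (24,G4,14), (25,G2,15.5), (25,G4,15.5)
Step 2: Sum ranks within each group.
R_1 = 29 (n_1 = 5)
R_2 = 38 (n_2 = 4)
R_3 = 19 (n_3 = 3)
R_4 = 50 (n_4 = 4)
Step 3: H = 12/(N(N+1)) * sum(R_i^2/n_i) - 3(N+1)
     = 12/(16*17) * (29^2/5 + 38^2/4 + 19^2/3 + 50^2/4) - 3*17
     = 0.044118 * 1274.53 - 51
     = 5.229412.
Step 4: Ties present; correction factor C = 1 - 36/(16^3 - 16) = 0.991176. Corrected H = 5.229412 / 0.991176 = 5.275964.
Step 5: Under H0, H ~ chi^2(3); p-value = 0.152670.
Step 6: alpha = 0.05. fail to reject H0.

H = 5.2760, df = 3, p = 0.152670, fail to reject H0.


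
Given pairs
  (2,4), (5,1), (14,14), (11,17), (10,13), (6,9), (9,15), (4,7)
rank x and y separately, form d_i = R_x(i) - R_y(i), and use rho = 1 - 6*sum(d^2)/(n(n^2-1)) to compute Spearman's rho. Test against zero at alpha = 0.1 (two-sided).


Step 1: Rank x and y separately (midranks; no ties here).
rank(x): 2->1, 5->3, 14->8, 11->7, 10->6, 6->4, 9->5, 4->2
rank(y): 4->2, 1->1, 14->6, 17->8, 13->5, 9->4, 15->7, 7->3
Step 2: d_i = R_x(i) - R_y(i); compute d_i^2.
  (1-2)^2=1, (3-1)^2=4, (8-6)^2=4, (7-8)^2=1, (6-5)^2=1, (4-4)^2=0, (5-7)^2=4, (2-3)^2=1
sum(d^2) = 16.
Step 3: rho = 1 - 6*16 / (8*(8^2 - 1)) = 1 - 96/504 = 0.809524.
Step 4: Under H0, t = rho * sqrt((n-2)/(1-rho^2)) = 3.3776 ~ t(6).
Step 5: Two-sided p-value from the t-distribution with 6 df = 0.014903.
Step 6: alpha = 0.1. reject H0.

rho = 0.8095, p = 0.014903, reject H0 at alpha = 0.1.


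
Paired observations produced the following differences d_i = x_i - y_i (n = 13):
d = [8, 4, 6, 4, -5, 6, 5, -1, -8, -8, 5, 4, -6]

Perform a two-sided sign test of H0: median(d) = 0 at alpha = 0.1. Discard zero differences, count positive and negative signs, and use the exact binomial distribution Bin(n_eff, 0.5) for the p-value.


Step 1: Discard zero differences. Original n = 13; n_eff = number of nonzero differences = 13.
Nonzero differences (with sign): +8, +4, +6, +4, -5, +6, +5, -1, -8, -8, +5, +4, -6
Step 2: Count signs: positive = 8, negative = 5.
Step 3: Under H0: P(positive) = 0.5, so the number of positives S ~ Bin(13, 0.5).
Step 4: Two-sided exact p-value = sum of Bin(13,0.5) probabilities at or below the observed probability = 0.581055.
Step 5: alpha = 0.1. fail to reject H0.

n_eff = 13, pos = 8, neg = 5, p = 0.581055, fail to reject H0.


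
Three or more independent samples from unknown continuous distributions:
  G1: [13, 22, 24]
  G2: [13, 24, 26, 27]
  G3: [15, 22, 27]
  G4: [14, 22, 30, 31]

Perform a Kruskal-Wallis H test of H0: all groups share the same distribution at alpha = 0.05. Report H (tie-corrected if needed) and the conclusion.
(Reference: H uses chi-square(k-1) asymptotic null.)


Step 1: Combine all N = 14 observations and assign midranks.
sorted (value, group, rank): (13,G1,1.5), (13,G2,1.5), (14,G4,3), (15,G3,4), (22,G1,6), (22,G3,6), (22,G4,6), (24,G1,8.5), (24,G2,8.5), (26,G2,10), (27,G2,11.5), (27,G3,11.5), (30,G4,13), (31,G4,14)
Step 2: Sum ranks within each group.
R_1 = 16 (n_1 = 3)
R_2 = 31.5 (n_2 = 4)
R_3 = 21.5 (n_3 = 3)
R_4 = 36 (n_4 = 4)
Step 3: H = 12/(N(N+1)) * sum(R_i^2/n_i) - 3(N+1)
     = 12/(14*15) * (16^2/3 + 31.5^2/4 + 21.5^2/3 + 36^2/4) - 3*15
     = 0.057143 * 811.479 - 45
     = 1.370238.
Step 4: Ties present; correction factor C = 1 - 42/(14^3 - 14) = 0.984615. Corrected H = 1.370238 / 0.984615 = 1.391648.
Step 5: Under H0, H ~ chi^2(3); p-value = 0.707494.
Step 6: alpha = 0.05. fail to reject H0.

H = 1.3916, df = 3, p = 0.707494, fail to reject H0.


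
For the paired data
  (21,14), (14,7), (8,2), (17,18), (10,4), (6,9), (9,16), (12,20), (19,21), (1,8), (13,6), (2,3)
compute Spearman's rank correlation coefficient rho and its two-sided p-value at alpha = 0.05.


Step 1: Rank x and y separately (midranks; no ties here).
rank(x): 21->12, 14->9, 8->4, 17->10, 10->6, 6->3, 9->5, 12->7, 19->11, 1->1, 13->8, 2->2
rank(y): 14->8, 7->5, 2->1, 18->10, 4->3, 9->7, 16->9, 20->11, 21->12, 8->6, 6->4, 3->2
Step 2: d_i = R_x(i) - R_y(i); compute d_i^2.
  (12-8)^2=16, (9-5)^2=16, (4-1)^2=9, (10-10)^2=0, (6-3)^2=9, (3-7)^2=16, (5-9)^2=16, (7-11)^2=16, (11-12)^2=1, (1-6)^2=25, (8-4)^2=16, (2-2)^2=0
sum(d^2) = 140.
Step 3: rho = 1 - 6*140 / (12*(12^2 - 1)) = 1 - 840/1716 = 0.510490.
Step 4: Under H0, t = rho * sqrt((n-2)/(1-rho^2)) = 1.8774 ~ t(10).
Step 5: Two-sided p-value from the t-distribution with 10 df = 0.089914.
Step 6: alpha = 0.05. fail to reject H0.

rho = 0.5105, p = 0.089914, fail to reject H0 at alpha = 0.05.


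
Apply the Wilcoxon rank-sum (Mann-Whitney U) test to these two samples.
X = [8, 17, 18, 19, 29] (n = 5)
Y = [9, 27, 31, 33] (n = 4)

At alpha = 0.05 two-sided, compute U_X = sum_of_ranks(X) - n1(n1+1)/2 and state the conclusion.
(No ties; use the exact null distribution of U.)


Step 1: Combine and sort all 9 observations; assign midranks.
sorted (value, group): (8,X), (9,Y), (17,X), (18,X), (19,X), (27,Y), (29,X), (31,Y), (33,Y)
ranks: 8->1, 9->2, 17->3, 18->4, 19->5, 27->6, 29->7, 31->8, 33->9
Step 2: Rank sum for X: R1 = 1 + 3 + 4 + 5 + 7 = 20.
Step 3: U_X = R1 - n1(n1+1)/2 = 20 - 5*6/2 = 20 - 15 = 5.
       U_Y = n1*n2 - U_X = 20 - 5 = 15.
Step 4: No ties, so the exact null distribution of U (based on enumerating the C(9,5) = 126 equally likely rank assignments) gives the two-sided p-value.
Step 5: p-value = 0.285714; compare to alpha = 0.05. fail to reject H0.

U_X = 5, p = 0.285714, fail to reject H0 at alpha = 0.05.


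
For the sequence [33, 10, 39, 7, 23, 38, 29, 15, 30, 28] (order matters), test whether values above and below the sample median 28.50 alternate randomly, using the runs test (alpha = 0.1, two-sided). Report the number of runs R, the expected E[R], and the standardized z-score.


Step 1: Compute median = 28.50; label A = above, B = below.
Labels in order: ABABBAABAB  (n_A = 5, n_B = 5)
Step 2: Count runs R = 8.
Step 3: Under H0 (random ordering), E[R] = 2*n_A*n_B/(n_A+n_B) + 1 = 2*5*5/10 + 1 = 6.0000.
        Var[R] = 2*n_A*n_B*(2*n_A*n_B - n_A - n_B) / ((n_A+n_B)^2 * (n_A+n_B-1)) = 2000/900 = 2.2222.
        SD[R] = 1.4907.
Step 4: Continuity-corrected z = (R - 0.5 - E[R]) / SD[R] = (8 - 0.5 - 6.0000) / 1.4907 = 1.0062.
Step 5: Two-sided p-value via normal approximation = 2*(1 - Phi(|z|)) = 0.314305.
Step 6: alpha = 0.1. fail to reject H0.

R = 8, z = 1.0062, p = 0.314305, fail to reject H0.


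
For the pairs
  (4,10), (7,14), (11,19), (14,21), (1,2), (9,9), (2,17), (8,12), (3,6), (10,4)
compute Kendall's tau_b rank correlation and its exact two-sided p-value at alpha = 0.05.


Step 1: Enumerate the 45 unordered pairs (i,j) with i<j and classify each by sign(x_j-x_i) * sign(y_j-y_i).
  (1,2):dx=+3,dy=+4->C; (1,3):dx=+7,dy=+9->C; (1,4):dx=+10,dy=+11->C; (1,5):dx=-3,dy=-8->C
  (1,6):dx=+5,dy=-1->D; (1,7):dx=-2,dy=+7->D; (1,8):dx=+4,dy=+2->C; (1,9):dx=-1,dy=-4->C
  (1,10):dx=+6,dy=-6->D; (2,3):dx=+4,dy=+5->C; (2,4):dx=+7,dy=+7->C; (2,5):dx=-6,dy=-12->C
  (2,6):dx=+2,dy=-5->D; (2,7):dx=-5,dy=+3->D; (2,8):dx=+1,dy=-2->D; (2,9):dx=-4,dy=-8->C
  (2,10):dx=+3,dy=-10->D; (3,4):dx=+3,dy=+2->C; (3,5):dx=-10,dy=-17->C; (3,6):dx=-2,dy=-10->C
  (3,7):dx=-9,dy=-2->C; (3,8):dx=-3,dy=-7->C; (3,9):dx=-8,dy=-13->C; (3,10):dx=-1,dy=-15->C
  (4,5):dx=-13,dy=-19->C; (4,6):dx=-5,dy=-12->C; (4,7):dx=-12,dy=-4->C; (4,8):dx=-6,dy=-9->C
  (4,9):dx=-11,dy=-15->C; (4,10):dx=-4,dy=-17->C; (5,6):dx=+8,dy=+7->C; (5,7):dx=+1,dy=+15->C
  (5,8):dx=+7,dy=+10->C; (5,9):dx=+2,dy=+4->C; (5,10):dx=+9,dy=+2->C; (6,7):dx=-7,dy=+8->D
  (6,8):dx=-1,dy=+3->D; (6,9):dx=-6,dy=-3->C; (6,10):dx=+1,dy=-5->D; (7,8):dx=+6,dy=-5->D
  (7,9):dx=+1,dy=-11->D; (7,10):dx=+8,dy=-13->D; (8,9):dx=-5,dy=-6->C; (8,10):dx=+2,dy=-8->D
  (9,10):dx=+7,dy=-2->D
Step 2: C = 30, D = 15, total pairs = 45.
Step 3: tau = (C - D)/(n(n-1)/2) = (30 - 15)/45 = 0.333333.
Step 4: Exact two-sided p-value (enumerate n! = 3628800 permutations of y under H0): p = 0.216373.
Step 5: alpha = 0.05. fail to reject H0.

tau_b = 0.3333 (C=30, D=15), p = 0.216373, fail to reject H0.


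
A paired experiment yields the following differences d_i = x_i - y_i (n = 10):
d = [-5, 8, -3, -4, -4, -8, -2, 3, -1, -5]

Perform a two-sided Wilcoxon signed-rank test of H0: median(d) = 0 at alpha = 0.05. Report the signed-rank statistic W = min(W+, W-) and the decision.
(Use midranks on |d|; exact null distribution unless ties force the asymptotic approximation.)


Step 1: Drop any zero differences (none here) and take |d_i|.
|d| = [5, 8, 3, 4, 4, 8, 2, 3, 1, 5]
Step 2: Midrank |d_i| (ties get averaged ranks).
ranks: |5|->7.5, |8|->9.5, |3|->3.5, |4|->5.5, |4|->5.5, |8|->9.5, |2|->2, |3|->3.5, |1|->1, |5|->7.5
Step 3: Attach original signs; sum ranks with positive sign and with negative sign.
W+ = 9.5 + 3.5 = 13
W- = 7.5 + 3.5 + 5.5 + 5.5 + 9.5 + 2 + 1 + 7.5 = 42
(Check: W+ + W- = 55 should equal n(n+1)/2 = 55.)
Step 4: Test statistic W = min(W+, W-) = 13.
Step 5: Ties in |d|, so use the tie-corrected normal approximation.
        E[W] = n(n+1)/4 = 10*11/4 = 27.5.
        Tie groups: |d|=3 (t=2), |d|=4 (t=2), |d|=5 (t=2), |d|=8 (t=2); sum(t^3 - t) = 24.
        Var[W] = n(n+1)(2n+1)/24 - sum(t^3-t)/48 = 2310/24 - 24/48 = 95.75.
        z = (W - E[W]) / sqrt(Var[W]) = (13 - 27.5) / 9.7852 = -1.4818.
        Two-sided p = 2*Phi(z) = 0.138385.
Step 6: alpha = 0.05. fail to reject H0.

W+ = 13, W- = 42, W = min = 13, p = 0.138385, fail to reject H0.


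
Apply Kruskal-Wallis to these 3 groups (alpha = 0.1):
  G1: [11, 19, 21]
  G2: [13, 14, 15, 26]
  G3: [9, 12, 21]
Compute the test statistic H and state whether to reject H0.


Step 1: Combine all N = 10 observations and assign midranks.
sorted (value, group, rank): (9,G3,1), (11,G1,2), (12,G3,3), (13,G2,4), (14,G2,5), (15,G2,6), (19,G1,7), (21,G1,8.5), (21,G3,8.5), (26,G2,10)
Step 2: Sum ranks within each group.
R_1 = 17.5 (n_1 = 3)
R_2 = 25 (n_2 = 4)
R_3 = 12.5 (n_3 = 3)
Step 3: H = 12/(N(N+1)) * sum(R_i^2/n_i) - 3(N+1)
     = 12/(10*11) * (17.5^2/3 + 25^2/4 + 12.5^2/3) - 3*11
     = 0.109091 * 310.417 - 33
     = 0.863636.
Step 4: Ties present; correction factor C = 1 - 6/(10^3 - 10) = 0.993939. Corrected H = 0.863636 / 0.993939 = 0.868902.
Step 5: Under H0, H ~ chi^2(2); p-value = 0.647620.
Step 6: alpha = 0.1. fail to reject H0.

H = 0.8689, df = 2, p = 0.647620, fail to reject H0.


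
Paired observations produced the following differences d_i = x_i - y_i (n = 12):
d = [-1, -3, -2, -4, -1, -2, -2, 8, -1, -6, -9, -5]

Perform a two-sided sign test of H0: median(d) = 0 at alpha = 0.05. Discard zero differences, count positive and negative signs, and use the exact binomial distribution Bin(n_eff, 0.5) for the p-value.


Step 1: Discard zero differences. Original n = 12; n_eff = number of nonzero differences = 12.
Nonzero differences (with sign): -1, -3, -2, -4, -1, -2, -2, +8, -1, -6, -9, -5
Step 2: Count signs: positive = 1, negative = 11.
Step 3: Under H0: P(positive) = 0.5, so the number of positives S ~ Bin(12, 0.5).
Step 4: Two-sided exact p-value = sum of Bin(12,0.5) probabilities at or below the observed probability = 0.006348.
Step 5: alpha = 0.05. reject H0.

n_eff = 12, pos = 1, neg = 11, p = 0.006348, reject H0.


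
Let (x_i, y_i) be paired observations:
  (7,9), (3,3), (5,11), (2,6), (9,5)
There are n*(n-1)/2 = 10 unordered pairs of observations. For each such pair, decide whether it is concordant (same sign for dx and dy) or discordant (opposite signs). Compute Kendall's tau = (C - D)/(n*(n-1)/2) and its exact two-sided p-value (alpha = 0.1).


Step 1: Enumerate the 10 unordered pairs (i,j) with i<j and classify each by sign(x_j-x_i) * sign(y_j-y_i).
  (1,2):dx=-4,dy=-6->C; (1,3):dx=-2,dy=+2->D; (1,4):dx=-5,dy=-3->C; (1,5):dx=+2,dy=-4->D
  (2,3):dx=+2,dy=+8->C; (2,4):dx=-1,dy=+3->D; (2,5):dx=+6,dy=+2->C; (3,4):dx=-3,dy=-5->C
  (3,5):dx=+4,dy=-6->D; (4,5):dx=+7,dy=-1->D
Step 2: C = 5, D = 5, total pairs = 10.
Step 3: tau = (C - D)/(n(n-1)/2) = (5 - 5)/10 = 0.000000.
Step 4: Exact two-sided p-value (enumerate n! = 120 permutations of y under H0): p = 1.000000.
Step 5: alpha = 0.1. fail to reject H0.

tau_b = 0.0000 (C=5, D=5), p = 1.000000, fail to reject H0.


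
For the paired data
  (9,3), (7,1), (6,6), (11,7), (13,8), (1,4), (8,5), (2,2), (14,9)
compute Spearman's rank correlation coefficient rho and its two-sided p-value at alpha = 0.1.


Step 1: Rank x and y separately (midranks; no ties here).
rank(x): 9->6, 7->4, 6->3, 11->7, 13->8, 1->1, 8->5, 2->2, 14->9
rank(y): 3->3, 1->1, 6->6, 7->7, 8->8, 4->4, 5->5, 2->2, 9->9
Step 2: d_i = R_x(i) - R_y(i); compute d_i^2.
  (6-3)^2=9, (4-1)^2=9, (3-6)^2=9, (7-7)^2=0, (8-8)^2=0, (1-4)^2=9, (5-5)^2=0, (2-2)^2=0, (9-9)^2=0
sum(d^2) = 36.
Step 3: rho = 1 - 6*36 / (9*(9^2 - 1)) = 1 - 216/720 = 0.700000.
Step 4: Under H0, t = rho * sqrt((n-2)/(1-rho^2)) = 2.5934 ~ t(7).
Step 5: Two-sided p-value from the t-distribution with 7 df = 0.035770.
Step 6: alpha = 0.1. reject H0.

rho = 0.7000, p = 0.035770, reject H0 at alpha = 0.1.


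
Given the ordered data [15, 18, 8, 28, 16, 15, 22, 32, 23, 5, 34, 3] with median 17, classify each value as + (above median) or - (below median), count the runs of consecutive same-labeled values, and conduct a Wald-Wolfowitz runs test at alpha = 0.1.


Step 1: Compute median = 17; label A = above, B = below.
Labels in order: BABABBAAABAB  (n_A = 6, n_B = 6)
Step 2: Count runs R = 9.
Step 3: Under H0 (random ordering), E[R] = 2*n_A*n_B/(n_A+n_B) + 1 = 2*6*6/12 + 1 = 7.0000.
        Var[R] = 2*n_A*n_B*(2*n_A*n_B - n_A - n_B) / ((n_A+n_B)^2 * (n_A+n_B-1)) = 4320/1584 = 2.7273.
        SD[R] = 1.6514.
Step 4: Continuity-corrected z = (R - 0.5 - E[R]) / SD[R] = (9 - 0.5 - 7.0000) / 1.6514 = 0.9083.
Step 5: Two-sided p-value via normal approximation = 2*(1 - Phi(|z|)) = 0.363722.
Step 6: alpha = 0.1. fail to reject H0.

R = 9, z = 0.9083, p = 0.363722, fail to reject H0.


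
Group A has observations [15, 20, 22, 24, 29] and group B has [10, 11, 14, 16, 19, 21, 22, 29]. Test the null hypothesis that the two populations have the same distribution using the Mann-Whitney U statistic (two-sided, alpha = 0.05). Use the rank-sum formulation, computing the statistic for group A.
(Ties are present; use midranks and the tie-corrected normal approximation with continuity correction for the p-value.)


Step 1: Combine and sort all 13 observations; assign midranks.
sorted (value, group): (10,Y), (11,Y), (14,Y), (15,X), (16,Y), (19,Y), (20,X), (21,Y), (22,X), (22,Y), (24,X), (29,X), (29,Y)
ranks: 10->1, 11->2, 14->3, 15->4, 16->5, 19->6, 20->7, 21->8, 22->9.5, 22->9.5, 24->11, 29->12.5, 29->12.5
Step 2: Rank sum for X: R1 = 4 + 7 + 9.5 + 11 + 12.5 = 44.
Step 3: U_X = R1 - n1(n1+1)/2 = 44 - 5*6/2 = 44 - 15 = 29.
       U_Y = n1*n2 - U_X = 40 - 29 = 11.
Step 4: Ties are present, so use the tie-corrected normal approximation (with continuity correction) for the p-value.
Step 5: p-value = 0.212139; compare to alpha = 0.05. fail to reject H0.

U_X = 29, p = 0.212139, fail to reject H0 at alpha = 0.05.


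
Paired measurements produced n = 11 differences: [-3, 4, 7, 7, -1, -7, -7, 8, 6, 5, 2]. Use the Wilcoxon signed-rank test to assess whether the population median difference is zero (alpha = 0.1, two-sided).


Step 1: Drop any zero differences (none here) and take |d_i|.
|d| = [3, 4, 7, 7, 1, 7, 7, 8, 6, 5, 2]
Step 2: Midrank |d_i| (ties get averaged ranks).
ranks: |3|->3, |4|->4, |7|->8.5, |7|->8.5, |1|->1, |7|->8.5, |7|->8.5, |8|->11, |6|->6, |5|->5, |2|->2
Step 3: Attach original signs; sum ranks with positive sign and with negative sign.
W+ = 4 + 8.5 + 8.5 + 11 + 6 + 5 + 2 = 45
W- = 3 + 1 + 8.5 + 8.5 = 21
(Check: W+ + W- = 66 should equal n(n+1)/2 = 66.)
Step 4: Test statistic W = min(W+, W-) = 21.
Step 5: Ties in |d|, so use the tie-corrected normal approximation.
        E[W] = n(n+1)/4 = 11*12/4 = 33.
        Tie groups: |d|=7 (t=4); sum(t^3 - t) = 60.
        Var[W] = n(n+1)(2n+1)/24 - sum(t^3-t)/48 = 3036/24 - 60/48 = 125.25.
        z = (W - E[W]) / sqrt(Var[W]) = (21 - 33) / 11.1915 = -1.0722.
        Two-sided p = 2*Phi(z) = 0.283612.
Step 6: alpha = 0.1. fail to reject H0.

W+ = 45, W- = 21, W = min = 21, p = 0.283612, fail to reject H0.


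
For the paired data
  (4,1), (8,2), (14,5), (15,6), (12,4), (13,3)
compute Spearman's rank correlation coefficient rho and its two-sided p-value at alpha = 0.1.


Step 1: Rank x and y separately (midranks; no ties here).
rank(x): 4->1, 8->2, 14->5, 15->6, 12->3, 13->4
rank(y): 1->1, 2->2, 5->5, 6->6, 4->4, 3->3
Step 2: d_i = R_x(i) - R_y(i); compute d_i^2.
  (1-1)^2=0, (2-2)^2=0, (5-5)^2=0, (6-6)^2=0, (3-4)^2=1, (4-3)^2=1
sum(d^2) = 2.
Step 3: rho = 1 - 6*2 / (6*(6^2 - 1)) = 1 - 12/210 = 0.942857.
Step 4: Under H0, t = rho * sqrt((n-2)/(1-rho^2)) = 5.6595 ~ t(4).
Step 5: Two-sided p-value from the t-distribution with 4 df = 0.004805.
Step 6: alpha = 0.1. reject H0.

rho = 0.9429, p = 0.004805, reject H0 at alpha = 0.1.


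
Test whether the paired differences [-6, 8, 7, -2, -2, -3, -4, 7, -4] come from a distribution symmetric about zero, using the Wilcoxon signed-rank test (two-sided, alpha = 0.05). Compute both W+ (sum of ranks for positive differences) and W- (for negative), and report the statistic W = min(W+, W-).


Step 1: Drop any zero differences (none here) and take |d_i|.
|d| = [6, 8, 7, 2, 2, 3, 4, 7, 4]
Step 2: Midrank |d_i| (ties get averaged ranks).
ranks: |6|->6, |8|->9, |7|->7.5, |2|->1.5, |2|->1.5, |3|->3, |4|->4.5, |7|->7.5, |4|->4.5
Step 3: Attach original signs; sum ranks with positive sign and with negative sign.
W+ = 9 + 7.5 + 7.5 = 24
W- = 6 + 1.5 + 1.5 + 3 + 4.5 + 4.5 = 21
(Check: W+ + W- = 45 should equal n(n+1)/2 = 45.)
Step 4: Test statistic W = min(W+, W-) = 21.
Step 5: Ties in |d|, so use the tie-corrected normal approximation.
        E[W] = n(n+1)/4 = 9*10/4 = 22.5.
        Tie groups: |d|=2 (t=2), |d|=4 (t=2), |d|=7 (t=2); sum(t^3 - t) = 18.
        Var[W] = n(n+1)(2n+1)/24 - sum(t^3-t)/48 = 1710/24 - 18/48 = 70.875.
        z = (W - E[W]) / sqrt(Var[W]) = (21 - 22.5) / 8.4187 = -0.1782.
        Two-sided p = 2*Phi(z) = 0.858586.
Step 6: alpha = 0.05. fail to reject H0.

W+ = 24, W- = 21, W = min = 21, p = 0.858586, fail to reject H0.


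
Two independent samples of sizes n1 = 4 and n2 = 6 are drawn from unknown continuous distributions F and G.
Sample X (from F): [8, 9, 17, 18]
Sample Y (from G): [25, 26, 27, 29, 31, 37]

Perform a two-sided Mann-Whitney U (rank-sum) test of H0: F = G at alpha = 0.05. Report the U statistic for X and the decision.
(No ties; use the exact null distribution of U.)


Step 1: Combine and sort all 10 observations; assign midranks.
sorted (value, group): (8,X), (9,X), (17,X), (18,X), (25,Y), (26,Y), (27,Y), (29,Y), (31,Y), (37,Y)
ranks: 8->1, 9->2, 17->3, 18->4, 25->5, 26->6, 27->7, 29->8, 31->9, 37->10
Step 2: Rank sum for X: R1 = 1 + 2 + 3 + 4 = 10.
Step 3: U_X = R1 - n1(n1+1)/2 = 10 - 4*5/2 = 10 - 10 = 0.
       U_Y = n1*n2 - U_X = 24 - 0 = 24.
Step 4: No ties, so the exact null distribution of U (based on enumerating the C(10,4) = 210 equally likely rank assignments) gives the two-sided p-value.
Step 5: p-value = 0.009524; compare to alpha = 0.05. reject H0.

U_X = 0, p = 0.009524, reject H0 at alpha = 0.05.


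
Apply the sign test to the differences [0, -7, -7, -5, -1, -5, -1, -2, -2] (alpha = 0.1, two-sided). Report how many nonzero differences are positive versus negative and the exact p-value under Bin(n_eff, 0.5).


Step 1: Discard zero differences. Original n = 9; n_eff = number of nonzero differences = 8.
Nonzero differences (with sign): -7, -7, -5, -1, -5, -1, -2, -2
Step 2: Count signs: positive = 0, negative = 8.
Step 3: Under H0: P(positive) = 0.5, so the number of positives S ~ Bin(8, 0.5).
Step 4: Two-sided exact p-value = sum of Bin(8,0.5) probabilities at or below the observed probability = 0.007812.
Step 5: alpha = 0.1. reject H0.

n_eff = 8, pos = 0, neg = 8, p = 0.007812, reject H0.


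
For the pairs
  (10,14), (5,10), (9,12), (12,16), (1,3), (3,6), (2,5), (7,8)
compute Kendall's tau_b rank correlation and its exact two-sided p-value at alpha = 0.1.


Step 1: Enumerate the 28 unordered pairs (i,j) with i<j and classify each by sign(x_j-x_i) * sign(y_j-y_i).
  (1,2):dx=-5,dy=-4->C; (1,3):dx=-1,dy=-2->C; (1,4):dx=+2,dy=+2->C; (1,5):dx=-9,dy=-11->C
  (1,6):dx=-7,dy=-8->C; (1,7):dx=-8,dy=-9->C; (1,8):dx=-3,dy=-6->C; (2,3):dx=+4,dy=+2->C
  (2,4):dx=+7,dy=+6->C; (2,5):dx=-4,dy=-7->C; (2,6):dx=-2,dy=-4->C; (2,7):dx=-3,dy=-5->C
  (2,8):dx=+2,dy=-2->D; (3,4):dx=+3,dy=+4->C; (3,5):dx=-8,dy=-9->C; (3,6):dx=-6,dy=-6->C
  (3,7):dx=-7,dy=-7->C; (3,8):dx=-2,dy=-4->C; (4,5):dx=-11,dy=-13->C; (4,6):dx=-9,dy=-10->C
  (4,7):dx=-10,dy=-11->C; (4,8):dx=-5,dy=-8->C; (5,6):dx=+2,dy=+3->C; (5,7):dx=+1,dy=+2->C
  (5,8):dx=+6,dy=+5->C; (6,7):dx=-1,dy=-1->C; (6,8):dx=+4,dy=+2->C; (7,8):dx=+5,dy=+3->C
Step 2: C = 27, D = 1, total pairs = 28.
Step 3: tau = (C - D)/(n(n-1)/2) = (27 - 1)/28 = 0.928571.
Step 4: Exact two-sided p-value (enumerate n! = 40320 permutations of y under H0): p = 0.000397.
Step 5: alpha = 0.1. reject H0.

tau_b = 0.9286 (C=27, D=1), p = 0.000397, reject H0.


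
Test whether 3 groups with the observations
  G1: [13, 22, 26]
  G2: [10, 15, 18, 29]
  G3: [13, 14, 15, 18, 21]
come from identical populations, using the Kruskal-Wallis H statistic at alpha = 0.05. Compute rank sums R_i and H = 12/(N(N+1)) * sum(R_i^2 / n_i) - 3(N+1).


Step 1: Combine all N = 12 observations and assign midranks.
sorted (value, group, rank): (10,G2,1), (13,G1,2.5), (13,G3,2.5), (14,G3,4), (15,G2,5.5), (15,G3,5.5), (18,G2,7.5), (18,G3,7.5), (21,G3,9), (22,G1,10), (26,G1,11), (29,G2,12)
Step 2: Sum ranks within each group.
R_1 = 23.5 (n_1 = 3)
R_2 = 26 (n_2 = 4)
R_3 = 28.5 (n_3 = 5)
Step 3: H = 12/(N(N+1)) * sum(R_i^2/n_i) - 3(N+1)
     = 12/(12*13) * (23.5^2/3 + 26^2/4 + 28.5^2/5) - 3*13
     = 0.076923 * 515.533 - 39
     = 0.656410.
Step 4: Ties present; correction factor C = 1 - 18/(12^3 - 12) = 0.989510. Corrected H = 0.656410 / 0.989510 = 0.663369.
Step 5: Under H0, H ~ chi^2(2); p-value = 0.717714.
Step 6: alpha = 0.05. fail to reject H0.

H = 0.6634, df = 2, p = 0.717714, fail to reject H0.


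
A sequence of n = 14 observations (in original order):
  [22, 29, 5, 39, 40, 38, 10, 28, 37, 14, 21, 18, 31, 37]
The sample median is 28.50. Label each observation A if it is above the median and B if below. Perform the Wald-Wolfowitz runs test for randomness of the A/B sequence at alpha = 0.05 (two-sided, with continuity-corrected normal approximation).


Step 1: Compute median = 28.50; label A = above, B = below.
Labels in order: BABAAABBABBBAA  (n_A = 7, n_B = 7)
Step 2: Count runs R = 8.
Step 3: Under H0 (random ordering), E[R] = 2*n_A*n_B/(n_A+n_B) + 1 = 2*7*7/14 + 1 = 8.0000.
        Var[R] = 2*n_A*n_B*(2*n_A*n_B - n_A - n_B) / ((n_A+n_B)^2 * (n_A+n_B-1)) = 8232/2548 = 3.2308.
        SD[R] = 1.7974.
Step 4: R = E[R], so z = 0 with no continuity correction.
Step 5: Two-sided p-value via normal approximation = 2*(1 - Phi(|z|)) = 1.000000.
Step 6: alpha = 0.05. fail to reject H0.

R = 8, z = 0.0000, p = 1.000000, fail to reject H0.


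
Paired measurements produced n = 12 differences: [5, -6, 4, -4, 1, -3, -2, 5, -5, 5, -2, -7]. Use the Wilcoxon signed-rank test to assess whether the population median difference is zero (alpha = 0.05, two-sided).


Step 1: Drop any zero differences (none here) and take |d_i|.
|d| = [5, 6, 4, 4, 1, 3, 2, 5, 5, 5, 2, 7]
Step 2: Midrank |d_i| (ties get averaged ranks).
ranks: |5|->8.5, |6|->11, |4|->5.5, |4|->5.5, |1|->1, |3|->4, |2|->2.5, |5|->8.5, |5|->8.5, |5|->8.5, |2|->2.5, |7|->12
Step 3: Attach original signs; sum ranks with positive sign and with negative sign.
W+ = 8.5 + 5.5 + 1 + 8.5 + 8.5 = 32
W- = 11 + 5.5 + 4 + 2.5 + 8.5 + 2.5 + 12 = 46
(Check: W+ + W- = 78 should equal n(n+1)/2 = 78.)
Step 4: Test statistic W = min(W+, W-) = 32.
Step 5: Ties in |d|, so use the tie-corrected normal approximation.
        E[W] = n(n+1)/4 = 12*13/4 = 39.
        Tie groups: |d|=2 (t=2), |d|=4 (t=2), |d|=5 (t=4); sum(t^3 - t) = 72.
        Var[W] = n(n+1)(2n+1)/24 - sum(t^3-t)/48 = 3900/24 - 72/48 = 161.
        z = (W - E[W]) / sqrt(Var[W]) = (32 - 39) / 12.6886 = -0.5517.
        Two-sided p = 2*Phi(z) = 0.581169.
Step 6: alpha = 0.05. fail to reject H0.

W+ = 32, W- = 46, W = min = 32, p = 0.581169, fail to reject H0.


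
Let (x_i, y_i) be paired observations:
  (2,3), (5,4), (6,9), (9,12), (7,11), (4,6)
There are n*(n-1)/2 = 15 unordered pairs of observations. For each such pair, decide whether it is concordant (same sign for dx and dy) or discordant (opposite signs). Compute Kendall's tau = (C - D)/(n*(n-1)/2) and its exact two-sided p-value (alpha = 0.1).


Step 1: Enumerate the 15 unordered pairs (i,j) with i<j and classify each by sign(x_j-x_i) * sign(y_j-y_i).
  (1,2):dx=+3,dy=+1->C; (1,3):dx=+4,dy=+6->C; (1,4):dx=+7,dy=+9->C; (1,5):dx=+5,dy=+8->C
  (1,6):dx=+2,dy=+3->C; (2,3):dx=+1,dy=+5->C; (2,4):dx=+4,dy=+8->C; (2,5):dx=+2,dy=+7->C
  (2,6):dx=-1,dy=+2->D; (3,4):dx=+3,dy=+3->C; (3,5):dx=+1,dy=+2->C; (3,6):dx=-2,dy=-3->C
  (4,5):dx=-2,dy=-1->C; (4,6):dx=-5,dy=-6->C; (5,6):dx=-3,dy=-5->C
Step 2: C = 14, D = 1, total pairs = 15.
Step 3: tau = (C - D)/(n(n-1)/2) = (14 - 1)/15 = 0.866667.
Step 4: Exact two-sided p-value (enumerate n! = 720 permutations of y under H0): p = 0.016667.
Step 5: alpha = 0.1. reject H0.

tau_b = 0.8667 (C=14, D=1), p = 0.016667, reject H0.


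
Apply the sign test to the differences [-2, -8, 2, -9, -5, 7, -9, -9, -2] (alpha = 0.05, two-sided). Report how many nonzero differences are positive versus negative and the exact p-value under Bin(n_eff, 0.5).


Step 1: Discard zero differences. Original n = 9; n_eff = number of nonzero differences = 9.
Nonzero differences (with sign): -2, -8, +2, -9, -5, +7, -9, -9, -2
Step 2: Count signs: positive = 2, negative = 7.
Step 3: Under H0: P(positive) = 0.5, so the number of positives S ~ Bin(9, 0.5).
Step 4: Two-sided exact p-value = sum of Bin(9,0.5) probabilities at or below the observed probability = 0.179688.
Step 5: alpha = 0.05. fail to reject H0.

n_eff = 9, pos = 2, neg = 7, p = 0.179688, fail to reject H0.


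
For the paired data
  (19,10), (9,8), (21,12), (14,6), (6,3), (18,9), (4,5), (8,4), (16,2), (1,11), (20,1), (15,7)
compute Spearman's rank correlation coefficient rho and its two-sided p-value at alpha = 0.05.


Step 1: Rank x and y separately (midranks; no ties here).
rank(x): 19->10, 9->5, 21->12, 14->6, 6->3, 18->9, 4->2, 8->4, 16->8, 1->1, 20->11, 15->7
rank(y): 10->10, 8->8, 12->12, 6->6, 3->3, 9->9, 5->5, 4->4, 2->2, 11->11, 1->1, 7->7
Step 2: d_i = R_x(i) - R_y(i); compute d_i^2.
  (10-10)^2=0, (5-8)^2=9, (12-12)^2=0, (6-6)^2=0, (3-3)^2=0, (9-9)^2=0, (2-5)^2=9, (4-4)^2=0, (8-2)^2=36, (1-11)^2=100, (11-1)^2=100, (7-7)^2=0
sum(d^2) = 254.
Step 3: rho = 1 - 6*254 / (12*(12^2 - 1)) = 1 - 1524/1716 = 0.111888.
Step 4: Under H0, t = rho * sqrt((n-2)/(1-rho^2)) = 0.3561 ~ t(10).
Step 5: Two-sided p-value from the t-distribution with 10 df = 0.729195.
Step 6: alpha = 0.05. fail to reject H0.

rho = 0.1119, p = 0.729195, fail to reject H0 at alpha = 0.05.


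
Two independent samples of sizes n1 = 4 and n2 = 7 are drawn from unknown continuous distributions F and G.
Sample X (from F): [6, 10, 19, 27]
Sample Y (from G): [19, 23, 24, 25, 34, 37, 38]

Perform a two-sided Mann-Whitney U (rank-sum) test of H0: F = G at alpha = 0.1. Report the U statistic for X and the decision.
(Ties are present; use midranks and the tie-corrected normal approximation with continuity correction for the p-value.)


Step 1: Combine and sort all 11 observations; assign midranks.
sorted (value, group): (6,X), (10,X), (19,X), (19,Y), (23,Y), (24,Y), (25,Y), (27,X), (34,Y), (37,Y), (38,Y)
ranks: 6->1, 10->2, 19->3.5, 19->3.5, 23->5, 24->6, 25->7, 27->8, 34->9, 37->10, 38->11
Step 2: Rank sum for X: R1 = 1 + 2 + 3.5 + 8 = 14.5.
Step 3: U_X = R1 - n1(n1+1)/2 = 14.5 - 4*5/2 = 14.5 - 10 = 4.5.
       U_Y = n1*n2 - U_X = 28 - 4.5 = 23.5.
Step 4: Ties are present, so use the tie-corrected normal approximation (with continuity correction) for the p-value.
Step 5: p-value = 0.088247; compare to alpha = 0.1. reject H0.

U_X = 4.5, p = 0.088247, reject H0 at alpha = 0.1.


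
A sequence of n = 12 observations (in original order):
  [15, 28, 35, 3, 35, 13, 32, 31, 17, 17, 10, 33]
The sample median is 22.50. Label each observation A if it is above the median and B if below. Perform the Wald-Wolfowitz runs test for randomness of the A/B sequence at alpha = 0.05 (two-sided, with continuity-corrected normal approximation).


Step 1: Compute median = 22.50; label A = above, B = below.
Labels in order: BAABABAABBBA  (n_A = 6, n_B = 6)
Step 2: Count runs R = 8.
Step 3: Under H0 (random ordering), E[R] = 2*n_A*n_B/(n_A+n_B) + 1 = 2*6*6/12 + 1 = 7.0000.
        Var[R] = 2*n_A*n_B*(2*n_A*n_B - n_A - n_B) / ((n_A+n_B)^2 * (n_A+n_B-1)) = 4320/1584 = 2.7273.
        SD[R] = 1.6514.
Step 4: Continuity-corrected z = (R - 0.5 - E[R]) / SD[R] = (8 - 0.5 - 7.0000) / 1.6514 = 0.3028.
Step 5: Two-sided p-value via normal approximation = 2*(1 - Phi(|z|)) = 0.762069.
Step 6: alpha = 0.05. fail to reject H0.

R = 8, z = 0.3028, p = 0.762069, fail to reject H0.


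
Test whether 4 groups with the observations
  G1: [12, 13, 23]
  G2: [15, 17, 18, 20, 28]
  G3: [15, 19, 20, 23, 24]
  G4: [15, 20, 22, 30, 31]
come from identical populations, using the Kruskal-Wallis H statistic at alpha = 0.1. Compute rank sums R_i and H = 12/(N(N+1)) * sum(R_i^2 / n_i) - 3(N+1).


Step 1: Combine all N = 18 observations and assign midranks.
sorted (value, group, rank): (12,G1,1), (13,G1,2), (15,G2,4), (15,G3,4), (15,G4,4), (17,G2,6), (18,G2,7), (19,G3,8), (20,G2,10), (20,G3,10), (20,G4,10), (22,G4,12), (23,G1,13.5), (23,G3,13.5), (24,G3,15), (28,G2,16), (30,G4,17), (31,G4,18)
Step 2: Sum ranks within each group.
R_1 = 16.5 (n_1 = 3)
R_2 = 43 (n_2 = 5)
R_3 = 50.5 (n_3 = 5)
R_4 = 61 (n_4 = 5)
Step 3: H = 12/(N(N+1)) * sum(R_i^2/n_i) - 3(N+1)
     = 12/(18*19) * (16.5^2/3 + 43^2/5 + 50.5^2/5 + 61^2/5) - 3*19
     = 0.035088 * 1714.8 - 57
     = 3.168421.
Step 4: Ties present; correction factor C = 1 - 54/(18^3 - 18) = 0.990712. Corrected H = 3.168421 / 0.990712 = 3.198125.
Step 5: Under H0, H ~ chi^2(3); p-value = 0.362075.
Step 6: alpha = 0.1. fail to reject H0.

H = 3.1981, df = 3, p = 0.362075, fail to reject H0.


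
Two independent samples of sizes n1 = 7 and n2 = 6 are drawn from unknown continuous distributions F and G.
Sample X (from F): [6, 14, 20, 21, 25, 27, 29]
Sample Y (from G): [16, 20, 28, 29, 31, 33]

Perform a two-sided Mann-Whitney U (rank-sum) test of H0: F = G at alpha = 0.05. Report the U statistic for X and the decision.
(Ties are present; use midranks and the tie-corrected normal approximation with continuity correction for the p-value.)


Step 1: Combine and sort all 13 observations; assign midranks.
sorted (value, group): (6,X), (14,X), (16,Y), (20,X), (20,Y), (21,X), (25,X), (27,X), (28,Y), (29,X), (29,Y), (31,Y), (33,Y)
ranks: 6->1, 14->2, 16->3, 20->4.5, 20->4.5, 21->6, 25->7, 27->8, 28->9, 29->10.5, 29->10.5, 31->12, 33->13
Step 2: Rank sum for X: R1 = 1 + 2 + 4.5 + 6 + 7 + 8 + 10.5 = 39.
Step 3: U_X = R1 - n1(n1+1)/2 = 39 - 7*8/2 = 39 - 28 = 11.
       U_Y = n1*n2 - U_X = 42 - 11 = 31.
Step 4: Ties are present, so use the tie-corrected normal approximation (with continuity correction) for the p-value.
Step 5: p-value = 0.173549; compare to alpha = 0.05. fail to reject H0.

U_X = 11, p = 0.173549, fail to reject H0 at alpha = 0.05.


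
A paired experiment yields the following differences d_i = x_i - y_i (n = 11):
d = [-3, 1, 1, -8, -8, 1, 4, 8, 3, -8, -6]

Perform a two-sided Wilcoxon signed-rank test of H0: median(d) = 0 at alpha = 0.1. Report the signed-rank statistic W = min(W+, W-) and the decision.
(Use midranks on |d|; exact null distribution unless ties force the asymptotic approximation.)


Step 1: Drop any zero differences (none here) and take |d_i|.
|d| = [3, 1, 1, 8, 8, 1, 4, 8, 3, 8, 6]
Step 2: Midrank |d_i| (ties get averaged ranks).
ranks: |3|->4.5, |1|->2, |1|->2, |8|->9.5, |8|->9.5, |1|->2, |4|->6, |8|->9.5, |3|->4.5, |8|->9.5, |6|->7
Step 3: Attach original signs; sum ranks with positive sign and with negative sign.
W+ = 2 + 2 + 2 + 6 + 9.5 + 4.5 = 26
W- = 4.5 + 9.5 + 9.5 + 9.5 + 7 = 40
(Check: W+ + W- = 66 should equal n(n+1)/2 = 66.)
Step 4: Test statistic W = min(W+, W-) = 26.
Step 5: Ties in |d|, so use the tie-corrected normal approximation.
        E[W] = n(n+1)/4 = 11*12/4 = 33.
        Tie groups: |d|=1 (t=3), |d|=3 (t=2), |d|=8 (t=4); sum(t^3 - t) = 90.
        Var[W] = n(n+1)(2n+1)/24 - sum(t^3-t)/48 = 3036/24 - 90/48 = 124.625.
        z = (W - E[W]) / sqrt(Var[W]) = (26 - 33) / 11.1636 = -0.6270.
        Two-sided p = 2*Phi(z) = 0.530633.
Step 6: alpha = 0.1. fail to reject H0.

W+ = 26, W- = 40, W = min = 26, p = 0.530633, fail to reject H0.
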